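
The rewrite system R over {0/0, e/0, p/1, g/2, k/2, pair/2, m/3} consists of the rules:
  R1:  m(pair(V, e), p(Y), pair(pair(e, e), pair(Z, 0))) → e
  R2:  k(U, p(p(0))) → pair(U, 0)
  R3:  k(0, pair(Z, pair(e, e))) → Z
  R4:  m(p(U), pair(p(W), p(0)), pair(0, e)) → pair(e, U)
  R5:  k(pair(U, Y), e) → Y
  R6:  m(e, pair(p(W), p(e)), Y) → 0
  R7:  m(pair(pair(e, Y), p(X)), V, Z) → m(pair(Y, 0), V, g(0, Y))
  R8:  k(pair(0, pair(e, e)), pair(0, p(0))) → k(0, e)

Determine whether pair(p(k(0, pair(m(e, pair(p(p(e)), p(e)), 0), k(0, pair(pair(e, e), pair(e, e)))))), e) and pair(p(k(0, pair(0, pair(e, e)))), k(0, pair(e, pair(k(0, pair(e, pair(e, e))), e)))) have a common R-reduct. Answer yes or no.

yes — NF(t₁) = pair(p(0), e), NF(t₂) = pair(p(0), e)

Reduce t₁ = pair(p(k(0, pair(m(e, pair(p(p(e)), p(e)), 0), k(0, pair(pair(e, e), pair(e, e)))))), e):
1. pair(p(k(0, pair(m(e, pair(p(p(e)), p(e)), 0), k(0, pair(pair(e, e), pair(e, e)))))), e)  →  pair(p(k(0, pair(0, k(0, pair(pair(e, e), pair(e, e)))))), e)   [R6 at 1.1.2.1]
2. pair(p(k(0, pair(0, k(0, pair(pair(e, e), pair(e, e)))))), e)  →  pair(p(k(0, pair(0, pair(e, e)))), e)   [R3 at 1.1.2.2]
3. pair(p(k(0, pair(0, pair(e, e)))), e)  →  pair(p(0), e)   [R3 at 1.1]

Reduce t₂ = pair(p(k(0, pair(0, pair(e, e)))), k(0, pair(e, pair(k(0, pair(e, pair(e, e))), e)))):
1. pair(p(k(0, pair(0, pair(e, e)))), k(0, pair(e, pair(k(0, pair(e, pair(e, e))), e))))  →  pair(p(0), k(0, pair(e, pair(k(0, pair(e, pair(e, e))), e))))   [R3 at 1.1]
2. pair(p(0), k(0, pair(e, pair(k(0, pair(e, pair(e, e))), e))))  →  pair(p(0), k(0, pair(e, pair(e, e))))   [R3 at 2.2.2.1]
3. pair(p(0), k(0, pair(e, pair(e, e))))  →  pair(p(0), e)   [R3 at 2]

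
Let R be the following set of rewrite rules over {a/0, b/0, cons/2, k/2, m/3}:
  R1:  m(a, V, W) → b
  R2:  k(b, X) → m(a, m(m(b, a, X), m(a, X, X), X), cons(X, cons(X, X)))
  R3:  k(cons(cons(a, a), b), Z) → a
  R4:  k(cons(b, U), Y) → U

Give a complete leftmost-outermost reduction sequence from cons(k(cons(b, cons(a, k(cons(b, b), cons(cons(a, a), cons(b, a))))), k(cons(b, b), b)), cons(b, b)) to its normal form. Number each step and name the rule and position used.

1. cons(k(cons(b, cons(a, k(cons(b, b), cons(cons(a, a), cons(b, a))))), k(cons(b, b), b)), cons(b, b))  →  cons(cons(a, k(cons(b, b), cons(cons(a, a), cons(b, a)))), cons(b, b))   [R4 at 1]
2. cons(cons(a, k(cons(b, b), cons(cons(a, a), cons(b, a)))), cons(b, b))  →  cons(cons(a, b), cons(b, b))   [R4 at 1.2]

cons(cons(a, b), cons(b, b))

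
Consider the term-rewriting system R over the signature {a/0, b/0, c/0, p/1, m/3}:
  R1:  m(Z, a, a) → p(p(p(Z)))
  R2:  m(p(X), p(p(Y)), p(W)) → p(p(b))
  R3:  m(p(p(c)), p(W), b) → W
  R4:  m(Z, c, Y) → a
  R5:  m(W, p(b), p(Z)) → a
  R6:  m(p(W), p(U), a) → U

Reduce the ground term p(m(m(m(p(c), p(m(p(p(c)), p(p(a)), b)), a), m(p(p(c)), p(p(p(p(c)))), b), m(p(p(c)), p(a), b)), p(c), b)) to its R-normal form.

p(c)

1. p(m(m(m(p(c), p(m(p(p(c)), p(p(a)), b)), a), m(p(p(c)), p(p(p(p(c)))), b), m(p(p(c)), p(a), b)), p(c), b))  →  p(m(m(m(p(p(c)), p(p(a)), b), m(p(p(c)), p(p(p(p(c)))), b), m(p(p(c)), p(a), b)), p(c), b))   [R6 at 1.1.1]
2. p(m(m(m(p(p(c)), p(p(a)), b), m(p(p(c)), p(p(p(p(c)))), b), m(p(p(c)), p(a), b)), p(c), b))  →  p(m(m(p(a), m(p(p(c)), p(p(p(p(c)))), b), m(p(p(c)), p(a), b)), p(c), b))   [R3 at 1.1.1]
3. p(m(m(p(a), m(p(p(c)), p(p(p(p(c)))), b), m(p(p(c)), p(a), b)), p(c), b))  →  p(m(m(p(a), p(p(p(c))), m(p(p(c)), p(a), b)), p(c), b))   [R3 at 1.1.2]
4. p(m(m(p(a), p(p(p(c))), m(p(p(c)), p(a), b)), p(c), b))  →  p(m(m(p(a), p(p(p(c))), a), p(c), b))   [R3 at 1.1.3]
5. p(m(m(p(a), p(p(p(c))), a), p(c), b))  →  p(m(p(p(c)), p(c), b))   [R6 at 1.1]
6. p(m(p(p(c)), p(c), b))  →  p(c)   [R3 at 1]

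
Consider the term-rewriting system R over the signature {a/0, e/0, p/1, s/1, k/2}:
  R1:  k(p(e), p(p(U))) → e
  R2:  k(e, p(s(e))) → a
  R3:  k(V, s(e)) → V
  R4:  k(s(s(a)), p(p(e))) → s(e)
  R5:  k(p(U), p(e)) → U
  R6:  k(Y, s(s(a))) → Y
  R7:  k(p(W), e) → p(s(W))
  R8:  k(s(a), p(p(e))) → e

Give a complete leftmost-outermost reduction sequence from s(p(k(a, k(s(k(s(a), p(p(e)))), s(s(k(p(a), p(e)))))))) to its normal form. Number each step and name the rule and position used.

1. s(p(k(a, k(s(k(s(a), p(p(e)))), s(s(k(p(a), p(e))))))))  →  s(p(k(a, k(s(e), s(s(k(p(a), p(e))))))))   [R8 at 1.1.2.1.1]
2. s(p(k(a, k(s(e), s(s(k(p(a), p(e))))))))  →  s(p(k(a, k(s(e), s(s(a))))))   [R5 at 1.1.2.2.1.1]
3. s(p(k(a, k(s(e), s(s(a))))))  →  s(p(k(a, s(e))))   [R6 at 1.1.2]
4. s(p(k(a, s(e))))  →  s(p(a))   [R3 at 1.1]

s(p(a))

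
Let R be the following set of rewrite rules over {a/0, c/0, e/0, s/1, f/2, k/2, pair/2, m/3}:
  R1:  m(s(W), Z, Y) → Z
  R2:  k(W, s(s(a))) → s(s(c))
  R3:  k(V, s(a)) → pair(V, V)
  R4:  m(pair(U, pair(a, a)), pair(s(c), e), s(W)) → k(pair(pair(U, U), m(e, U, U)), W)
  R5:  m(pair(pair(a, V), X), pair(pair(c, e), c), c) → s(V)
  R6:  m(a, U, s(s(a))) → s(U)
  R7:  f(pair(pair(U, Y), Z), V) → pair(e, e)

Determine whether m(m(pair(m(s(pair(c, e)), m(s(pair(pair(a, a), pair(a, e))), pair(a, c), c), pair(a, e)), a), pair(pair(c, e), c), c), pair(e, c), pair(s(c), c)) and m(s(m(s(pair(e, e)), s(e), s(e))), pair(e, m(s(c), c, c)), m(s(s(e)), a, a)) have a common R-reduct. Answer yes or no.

Reduce t₁ = m(m(pair(m(s(pair(c, e)), m(s(pair(pair(a, a), pair(a, e))), pair(a, c), c), pair(a, e)), a), pair(pair(c, e), c), c), pair(e, c), pair(s(c), c)):
1. m(m(pair(m(s(pair(c, e)), m(s(pair(pair(a, a), pair(a, e))), pair(a, c), c), pair(a, e)), a), pair(pair(c, e), c), c), pair(e, c), pair(s(c), c))  →  m(m(pair(m(s(pair(pair(a, a), pair(a, e))), pair(a, c), c), a), pair(pair(c, e), c), c), pair(e, c), pair(s(c), c))   [R1 at 1.1.1]
2. m(m(pair(m(s(pair(pair(a, a), pair(a, e))), pair(a, c), c), a), pair(pair(c, e), c), c), pair(e, c), pair(s(c), c))  →  m(m(pair(pair(a, c), a), pair(pair(c, e), c), c), pair(e, c), pair(s(c), c))   [R1 at 1.1.1]
3. m(m(pair(pair(a, c), a), pair(pair(c, e), c), c), pair(e, c), pair(s(c), c))  →  m(s(c), pair(e, c), pair(s(c), c))   [R5 at 1]
4. m(s(c), pair(e, c), pair(s(c), c))  →  pair(e, c)   [R1 at ε]

Reduce t₂ = m(s(m(s(pair(e, e)), s(e), s(e))), pair(e, m(s(c), c, c)), m(s(s(e)), a, a)):
1. m(s(m(s(pair(e, e)), s(e), s(e))), pair(e, m(s(c), c, c)), m(s(s(e)), a, a))  →  pair(e, m(s(c), c, c))   [R1 at ε]
2. pair(e, m(s(c), c, c))  →  pair(e, c)   [R1 at 2]

yes — NF(t₁) = pair(e, c), NF(t₂) = pair(e, c)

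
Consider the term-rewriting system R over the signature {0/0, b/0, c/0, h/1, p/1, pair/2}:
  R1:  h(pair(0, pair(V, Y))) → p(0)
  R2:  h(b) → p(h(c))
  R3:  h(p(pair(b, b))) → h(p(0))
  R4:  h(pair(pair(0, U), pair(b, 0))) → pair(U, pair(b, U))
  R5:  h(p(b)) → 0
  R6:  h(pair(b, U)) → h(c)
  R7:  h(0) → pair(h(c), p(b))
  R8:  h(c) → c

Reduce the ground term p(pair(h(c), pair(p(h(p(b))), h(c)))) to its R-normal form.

p(pair(c, pair(p(0), c)))

1. p(pair(h(c), pair(p(h(p(b))), h(c))))  →  p(pair(c, pair(p(h(p(b))), h(c))))   [R8 at 1.1]
2. p(pair(c, pair(p(h(p(b))), h(c))))  →  p(pair(c, pair(p(0), h(c))))   [R5 at 1.2.1.1]
3. p(pair(c, pair(p(0), h(c))))  →  p(pair(c, pair(p(0), c)))   [R8 at 1.2.2]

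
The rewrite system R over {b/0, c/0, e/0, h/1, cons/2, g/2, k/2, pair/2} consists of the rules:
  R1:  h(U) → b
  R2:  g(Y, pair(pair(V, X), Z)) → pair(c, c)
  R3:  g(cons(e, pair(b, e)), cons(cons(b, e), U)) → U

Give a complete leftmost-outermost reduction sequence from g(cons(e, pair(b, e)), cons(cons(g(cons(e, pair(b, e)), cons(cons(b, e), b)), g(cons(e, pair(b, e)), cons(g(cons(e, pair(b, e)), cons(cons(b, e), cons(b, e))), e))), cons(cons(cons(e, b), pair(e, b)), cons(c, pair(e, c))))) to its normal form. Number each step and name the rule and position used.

1. g(cons(e, pair(b, e)), cons(cons(g(cons(e, pair(b, e)), cons(cons(b, e), b)), g(cons(e, pair(b, e)), cons(g(cons(e, pair(b, e)), cons(cons(b, e), cons(b, e))), e))), cons(cons(cons(e, b), pair(e, b)), cons(c, pair(e, c)))))  →  g(cons(e, pair(b, e)), cons(cons(b, g(cons(e, pair(b, e)), cons(g(cons(e, pair(b, e)), cons(cons(b, e), cons(b, e))), e))), cons(cons(cons(e, b), pair(e, b)), cons(c, pair(e, c)))))   [R3 at 2.1.1]
2. g(cons(e, pair(b, e)), cons(cons(b, g(cons(e, pair(b, e)), cons(g(cons(e, pair(b, e)), cons(cons(b, e), cons(b, e))), e))), cons(cons(cons(e, b), pair(e, b)), cons(c, pair(e, c)))))  →  g(cons(e, pair(b, e)), cons(cons(b, g(cons(e, pair(b, e)), cons(cons(b, e), e))), cons(cons(cons(e, b), pair(e, b)), cons(c, pair(e, c)))))   [R3 at 2.1.2.2.1]
3. g(cons(e, pair(b, e)), cons(cons(b, g(cons(e, pair(b, e)), cons(cons(b, e), e))), cons(cons(cons(e, b), pair(e, b)), cons(c, pair(e, c)))))  →  g(cons(e, pair(b, e)), cons(cons(b, e), cons(cons(cons(e, b), pair(e, b)), cons(c, pair(e, c)))))   [R3 at 2.1.2]
4. g(cons(e, pair(b, e)), cons(cons(b, e), cons(cons(cons(e, b), pair(e, b)), cons(c, pair(e, c)))))  →  cons(cons(cons(e, b), pair(e, b)), cons(c, pair(e, c)))   [R3 at ε]

cons(cons(cons(e, b), pair(e, b)), cons(c, pair(e, c)))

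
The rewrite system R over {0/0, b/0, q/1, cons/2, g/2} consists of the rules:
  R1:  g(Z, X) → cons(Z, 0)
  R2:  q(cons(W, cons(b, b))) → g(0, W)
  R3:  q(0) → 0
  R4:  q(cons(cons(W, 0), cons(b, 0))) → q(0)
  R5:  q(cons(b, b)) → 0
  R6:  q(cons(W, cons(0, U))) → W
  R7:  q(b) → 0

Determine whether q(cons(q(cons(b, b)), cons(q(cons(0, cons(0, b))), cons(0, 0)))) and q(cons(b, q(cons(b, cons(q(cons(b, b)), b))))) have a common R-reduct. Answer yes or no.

Reduce t₁ = q(cons(q(cons(b, b)), cons(q(cons(0, cons(0, b))), cons(0, 0)))):
1. q(cons(q(cons(b, b)), cons(q(cons(0, cons(0, b))), cons(0, 0))))  →  q(cons(0, cons(q(cons(0, cons(0, b))), cons(0, 0))))   [R5 at 1.1]
2. q(cons(0, cons(q(cons(0, cons(0, b))), cons(0, 0))))  →  q(cons(0, cons(0, cons(0, 0))))   [R6 at 1.2.1]
3. q(cons(0, cons(0, cons(0, 0))))  →  0   [R6 at ε]

Reduce t₂ = q(cons(b, q(cons(b, cons(q(cons(b, b)), b))))):
1. q(cons(b, q(cons(b, cons(q(cons(b, b)), b)))))  →  q(cons(b, q(cons(b, cons(0, b)))))   [R5 at 1.2.1.2.1]
2. q(cons(b, q(cons(b, cons(0, b)))))  →  q(cons(b, b))   [R6 at 1.2]
3. q(cons(b, b))  →  0   [R5 at ε]

yes — NF(t₁) = 0, NF(t₂) = 0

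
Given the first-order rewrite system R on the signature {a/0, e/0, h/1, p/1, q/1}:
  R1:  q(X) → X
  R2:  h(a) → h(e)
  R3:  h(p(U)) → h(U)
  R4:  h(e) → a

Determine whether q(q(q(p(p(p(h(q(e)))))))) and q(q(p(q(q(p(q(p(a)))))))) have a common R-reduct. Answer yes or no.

Reduce t₁ = q(q(q(p(p(p(h(q(e)))))))):
1. q(q(q(p(p(p(h(q(e))))))))  →  q(q(p(p(p(h(q(e)))))))   [R1 at ε]
2. q(q(p(p(p(h(q(e)))))))  →  q(p(p(p(h(q(e))))))   [R1 at ε]
3. q(p(p(p(h(q(e))))))  →  p(p(p(h(q(e)))))   [R1 at ε]
4. p(p(p(h(q(e)))))  →  p(p(p(h(e))))   [R1 at 1.1.1.1]
5. p(p(p(h(e))))  →  p(p(p(a)))   [R4 at 1.1.1]

Reduce t₂ = q(q(p(q(q(p(q(p(a)))))))):
1. q(q(p(q(q(p(q(p(a))))))))  →  q(p(q(q(p(q(p(a)))))))   [R1 at ε]
2. q(p(q(q(p(q(p(a)))))))  →  p(q(q(p(q(p(a))))))   [R1 at ε]
3. p(q(q(p(q(p(a))))))  →  p(q(p(q(p(a)))))   [R1 at 1]
4. p(q(p(q(p(a)))))  →  p(p(q(p(a))))   [R1 at 1]
5. p(p(q(p(a))))  →  p(p(p(a)))   [R1 at 1.1]

yes — NF(t₁) = p(p(p(a))), NF(t₂) = p(p(p(a)))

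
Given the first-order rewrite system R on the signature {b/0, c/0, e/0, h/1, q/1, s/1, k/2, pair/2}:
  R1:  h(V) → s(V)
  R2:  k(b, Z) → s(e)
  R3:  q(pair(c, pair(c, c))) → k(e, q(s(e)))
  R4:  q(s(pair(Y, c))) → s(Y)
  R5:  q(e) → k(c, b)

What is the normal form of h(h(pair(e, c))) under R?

1. h(h(pair(e, c)))  →  s(h(pair(e, c)))   [R1 at ε]
2. s(h(pair(e, c)))  →  s(s(pair(e, c)))   [R1 at 1]

s(s(pair(e, c)))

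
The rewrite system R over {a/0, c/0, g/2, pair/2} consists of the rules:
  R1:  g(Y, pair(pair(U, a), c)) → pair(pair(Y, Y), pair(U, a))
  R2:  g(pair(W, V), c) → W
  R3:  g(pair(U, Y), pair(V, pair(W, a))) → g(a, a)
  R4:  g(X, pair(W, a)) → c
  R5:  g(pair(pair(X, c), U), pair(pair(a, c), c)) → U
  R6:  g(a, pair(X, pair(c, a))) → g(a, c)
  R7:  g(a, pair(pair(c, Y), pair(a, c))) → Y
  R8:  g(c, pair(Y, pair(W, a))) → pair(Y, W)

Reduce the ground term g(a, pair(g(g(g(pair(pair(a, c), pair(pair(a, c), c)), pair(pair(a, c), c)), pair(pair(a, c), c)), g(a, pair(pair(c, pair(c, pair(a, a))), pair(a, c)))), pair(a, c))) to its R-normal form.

a

1. g(a, pair(g(g(g(pair(pair(a, c), pair(pair(a, c), c)), pair(pair(a, c), c)), pair(pair(a, c), c)), g(a, pair(pair(c, pair(c, pair(a, a))), pair(a, c)))), pair(a, c)))  →  g(a, pair(g(g(pair(pair(a, c), c), pair(pair(a, c), c)), g(a, pair(pair(c, pair(c, pair(a, a))), pair(a, c)))), pair(a, c)))   [R5 at 2.1.1.1]
2. g(a, pair(g(g(pair(pair(a, c), c), pair(pair(a, c), c)), g(a, pair(pair(c, pair(c, pair(a, a))), pair(a, c)))), pair(a, c)))  →  g(a, pair(g(c, g(a, pair(pair(c, pair(c, pair(a, a))), pair(a, c)))), pair(a, c)))   [R5 at 2.1.1]
3. g(a, pair(g(c, g(a, pair(pair(c, pair(c, pair(a, a))), pair(a, c)))), pair(a, c)))  →  g(a, pair(g(c, pair(c, pair(a, a))), pair(a, c)))   [R7 at 2.1.2]
4. g(a, pair(g(c, pair(c, pair(a, a))), pair(a, c)))  →  g(a, pair(pair(c, a), pair(a, c)))   [R8 at 2.1]
5. g(a, pair(pair(c, a), pair(a, c)))  →  a   [R7 at ε]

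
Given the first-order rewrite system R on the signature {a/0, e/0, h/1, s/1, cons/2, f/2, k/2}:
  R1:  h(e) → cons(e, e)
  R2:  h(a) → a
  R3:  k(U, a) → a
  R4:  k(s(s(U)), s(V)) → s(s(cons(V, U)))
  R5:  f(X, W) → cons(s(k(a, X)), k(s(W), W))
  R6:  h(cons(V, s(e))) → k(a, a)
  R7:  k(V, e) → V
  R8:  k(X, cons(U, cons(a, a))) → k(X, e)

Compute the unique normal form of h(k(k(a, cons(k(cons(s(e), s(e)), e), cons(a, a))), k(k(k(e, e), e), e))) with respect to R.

1. h(k(k(a, cons(k(cons(s(e), s(e)), e), cons(a, a))), k(k(k(e, e), e), e)))  →  h(k(k(a, e), k(k(k(e, e), e), e)))   [R8 at 1.1]
2. h(k(k(a, e), k(k(k(e, e), e), e)))  →  h(k(a, k(k(k(e, e), e), e)))   [R7 at 1.1]
3. h(k(a, k(k(k(e, e), e), e)))  →  h(k(a, k(k(e, e), e)))   [R7 at 1.2]
4. h(k(a, k(k(e, e), e)))  →  h(k(a, k(e, e)))   [R7 at 1.2]
5. h(k(a, k(e, e)))  →  h(k(a, e))   [R7 at 1.2]
6. h(k(a, e))  →  h(a)   [R7 at 1]
7. h(a)  →  a   [R2 at ε]

a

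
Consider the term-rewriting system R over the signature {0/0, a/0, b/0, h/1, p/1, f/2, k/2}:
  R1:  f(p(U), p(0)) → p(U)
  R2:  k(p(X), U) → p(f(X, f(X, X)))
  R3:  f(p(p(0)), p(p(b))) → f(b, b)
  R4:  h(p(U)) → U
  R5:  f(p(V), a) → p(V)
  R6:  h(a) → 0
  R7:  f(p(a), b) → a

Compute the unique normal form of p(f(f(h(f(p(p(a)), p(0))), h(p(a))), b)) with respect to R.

p(a)

1. p(f(f(h(f(p(p(a)), p(0))), h(p(a))), b))  →  p(f(f(h(p(p(a))), h(p(a))), b))   [R1 at 1.1.1.1]
2. p(f(f(h(p(p(a))), h(p(a))), b))  →  p(f(f(p(a), h(p(a))), b))   [R4 at 1.1.1]
3. p(f(f(p(a), h(p(a))), b))  →  p(f(f(p(a), a), b))   [R4 at 1.1.2]
4. p(f(f(p(a), a), b))  →  p(f(p(a), b))   [R5 at 1.1]
5. p(f(p(a), b))  →  p(a)   [R7 at 1]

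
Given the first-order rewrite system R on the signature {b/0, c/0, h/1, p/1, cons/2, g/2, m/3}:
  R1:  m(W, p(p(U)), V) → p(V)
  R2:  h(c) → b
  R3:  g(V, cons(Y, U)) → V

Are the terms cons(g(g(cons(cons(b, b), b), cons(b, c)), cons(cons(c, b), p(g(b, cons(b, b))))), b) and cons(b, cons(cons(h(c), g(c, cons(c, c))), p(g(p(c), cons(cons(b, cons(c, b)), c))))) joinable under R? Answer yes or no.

Reduce t₁ = cons(g(g(cons(cons(b, b), b), cons(b, c)), cons(cons(c, b), p(g(b, cons(b, b))))), b):
1. cons(g(g(cons(cons(b, b), b), cons(b, c)), cons(cons(c, b), p(g(b, cons(b, b))))), b)  →  cons(g(cons(cons(b, b), b), cons(b, c)), b)   [R3 at 1]
2. cons(g(cons(cons(b, b), b), cons(b, c)), b)  →  cons(cons(cons(b, b), b), b)   [R3 at 1]

Reduce t₂ = cons(b, cons(cons(h(c), g(c, cons(c, c))), p(g(p(c), cons(cons(b, cons(c, b)), c))))):
1. cons(b, cons(cons(h(c), g(c, cons(c, c))), p(g(p(c), cons(cons(b, cons(c, b)), c)))))  →  cons(b, cons(cons(b, g(c, cons(c, c))), p(g(p(c), cons(cons(b, cons(c, b)), c)))))   [R2 at 2.1.1]
2. cons(b, cons(cons(b, g(c, cons(c, c))), p(g(p(c), cons(cons(b, cons(c, b)), c)))))  →  cons(b, cons(cons(b, c), p(g(p(c), cons(cons(b, cons(c, b)), c)))))   [R3 at 2.1.2]
3. cons(b, cons(cons(b, c), p(g(p(c), cons(cons(b, cons(c, b)), c)))))  →  cons(b, cons(cons(b, c), p(p(c))))   [R3 at 2.2.1]

no — NF(t₁) = cons(cons(cons(b, b), b), b), NF(t₂) = cons(b, cons(cons(b, c), p(p(c))))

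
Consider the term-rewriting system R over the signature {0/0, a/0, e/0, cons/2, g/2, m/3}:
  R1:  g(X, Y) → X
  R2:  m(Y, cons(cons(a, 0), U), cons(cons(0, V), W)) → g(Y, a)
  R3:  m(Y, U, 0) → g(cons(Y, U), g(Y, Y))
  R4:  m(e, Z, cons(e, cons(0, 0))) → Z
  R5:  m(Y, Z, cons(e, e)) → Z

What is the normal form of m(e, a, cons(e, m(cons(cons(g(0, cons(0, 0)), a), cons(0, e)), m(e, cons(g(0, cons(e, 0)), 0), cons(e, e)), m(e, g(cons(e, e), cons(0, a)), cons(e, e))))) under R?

1. m(e, a, cons(e, m(cons(cons(g(0, cons(0, 0)), a), cons(0, e)), m(e, cons(g(0, cons(e, 0)), 0), cons(e, e)), m(e, g(cons(e, e), cons(0, a)), cons(e, e)))))  →  m(e, a, cons(e, m(cons(cons(0, a), cons(0, e)), m(e, cons(g(0, cons(e, 0)), 0), cons(e, e)), m(e, g(cons(e, e), cons(0, a)), cons(e, e)))))   [R1 at 3.2.1.1.1]
2. m(e, a, cons(e, m(cons(cons(0, a), cons(0, e)), m(e, cons(g(0, cons(e, 0)), 0), cons(e, e)), m(e, g(cons(e, e), cons(0, a)), cons(e, e)))))  →  m(e, a, cons(e, m(cons(cons(0, a), cons(0, e)), cons(g(0, cons(e, 0)), 0), m(e, g(cons(e, e), cons(0, a)), cons(e, e)))))   [R5 at 3.2.2]
3. m(e, a, cons(e, m(cons(cons(0, a), cons(0, e)), cons(g(0, cons(e, 0)), 0), m(e, g(cons(e, e), cons(0, a)), cons(e, e)))))  →  m(e, a, cons(e, m(cons(cons(0, a), cons(0, e)), cons(0, 0), m(e, g(cons(e, e), cons(0, a)), cons(e, e)))))   [R1 at 3.2.2.1]
4. m(e, a, cons(e, m(cons(cons(0, a), cons(0, e)), cons(0, 0), m(e, g(cons(e, e), cons(0, a)), cons(e, e)))))  →  m(e, a, cons(e, m(cons(cons(0, a), cons(0, e)), cons(0, 0), g(cons(e, e), cons(0, a)))))   [R5 at 3.2.3]
5. m(e, a, cons(e, m(cons(cons(0, a), cons(0, e)), cons(0, 0), g(cons(e, e), cons(0, a)))))  →  m(e, a, cons(e, m(cons(cons(0, a), cons(0, e)), cons(0, 0), cons(e, e))))   [R1 at 3.2.3]
6. m(e, a, cons(e, m(cons(cons(0, a), cons(0, e)), cons(0, 0), cons(e, e))))  →  m(e, a, cons(e, cons(0, 0)))   [R5 at 3.2]
7. m(e, a, cons(e, cons(0, 0)))  →  a   [R4 at ε]

a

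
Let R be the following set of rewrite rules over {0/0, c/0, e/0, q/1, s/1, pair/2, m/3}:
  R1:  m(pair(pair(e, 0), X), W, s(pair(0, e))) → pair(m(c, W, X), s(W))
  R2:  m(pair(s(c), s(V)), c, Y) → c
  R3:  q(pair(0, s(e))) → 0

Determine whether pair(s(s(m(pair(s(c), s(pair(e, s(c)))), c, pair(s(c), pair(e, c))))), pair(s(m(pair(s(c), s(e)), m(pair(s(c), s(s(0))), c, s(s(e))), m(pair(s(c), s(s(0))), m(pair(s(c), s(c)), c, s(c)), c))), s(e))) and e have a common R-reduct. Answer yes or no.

Reduce t₁ = pair(s(s(m(pair(s(c), s(pair(e, s(c)))), c, pair(s(c), pair(e, c))))), pair(s(m(pair(s(c), s(e)), m(pair(s(c), s(s(0))), c, s(s(e))), m(pair(s(c), s(s(0))), m(pair(s(c), s(c)), c, s(c)), c))), s(e))):
1. pair(s(s(m(pair(s(c), s(pair(e, s(c)))), c, pair(s(c), pair(e, c))))), pair(s(m(pair(s(c), s(e)), m(pair(s(c), s(s(0))), c, s(s(e))), m(pair(s(c), s(s(0))), m(pair(s(c), s(c)), c, s(c)), c))), s(e)))  →  pair(s(s(c)), pair(s(m(pair(s(c), s(e)), m(pair(s(c), s(s(0))), c, s(s(e))), m(pair(s(c), s(s(0))), m(pair(s(c), s(c)), c, s(c)), c))), s(e)))   [R2 at 1.1.1]
2. pair(s(s(c)), pair(s(m(pair(s(c), s(e)), m(pair(s(c), s(s(0))), c, s(s(e))), m(pair(s(c), s(s(0))), m(pair(s(c), s(c)), c, s(c)), c))), s(e)))  →  pair(s(s(c)), pair(s(m(pair(s(c), s(e)), c, m(pair(s(c), s(s(0))), m(pair(s(c), s(c)), c, s(c)), c))), s(e)))   [R2 at 2.1.1.2]
3. pair(s(s(c)), pair(s(m(pair(s(c), s(e)), c, m(pair(s(c), s(s(0))), m(pair(s(c), s(c)), c, s(c)), c))), s(e)))  →  pair(s(s(c)), pair(s(c), s(e)))   [R2 at 2.1.1]

Reduce t₂ = e:

no — NF(t₁) = pair(s(s(c)), pair(s(c), s(e))), NF(t₂) = e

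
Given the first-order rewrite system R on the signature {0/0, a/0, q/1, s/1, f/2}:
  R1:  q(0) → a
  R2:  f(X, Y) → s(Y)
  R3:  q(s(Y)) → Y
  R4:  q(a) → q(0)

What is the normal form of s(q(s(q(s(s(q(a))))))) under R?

s(s(a))

1. s(q(s(q(s(s(q(a)))))))  →  s(q(s(s(q(a)))))   [R3 at 1]
2. s(q(s(s(q(a)))))  →  s(s(q(a)))   [R3 at 1]
3. s(s(q(a)))  →  s(s(q(0)))   [R4 at 1.1]
4. s(s(q(0)))  →  s(s(a))   [R1 at 1.1]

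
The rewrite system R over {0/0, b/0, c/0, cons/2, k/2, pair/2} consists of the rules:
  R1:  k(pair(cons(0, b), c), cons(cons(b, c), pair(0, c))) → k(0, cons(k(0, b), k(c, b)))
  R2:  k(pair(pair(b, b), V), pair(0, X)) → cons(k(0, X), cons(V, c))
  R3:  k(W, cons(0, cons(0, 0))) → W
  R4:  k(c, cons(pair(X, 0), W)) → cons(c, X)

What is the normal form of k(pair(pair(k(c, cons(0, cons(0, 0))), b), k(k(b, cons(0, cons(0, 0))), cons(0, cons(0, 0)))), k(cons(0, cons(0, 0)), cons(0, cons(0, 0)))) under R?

1. k(pair(pair(k(c, cons(0, cons(0, 0))), b), k(k(b, cons(0, cons(0, 0))), cons(0, cons(0, 0)))), k(cons(0, cons(0, 0)), cons(0, cons(0, 0))))  →  k(pair(pair(c, b), k(k(b, cons(0, cons(0, 0))), cons(0, cons(0, 0)))), k(cons(0, cons(0, 0)), cons(0, cons(0, 0))))   [R3 at 1.1.1]
2. k(pair(pair(c, b), k(k(b, cons(0, cons(0, 0))), cons(0, cons(0, 0)))), k(cons(0, cons(0, 0)), cons(0, cons(0, 0))))  →  k(pair(pair(c, b), k(b, cons(0, cons(0, 0)))), k(cons(0, cons(0, 0)), cons(0, cons(0, 0))))   [R3 at 1.2]
3. k(pair(pair(c, b), k(b, cons(0, cons(0, 0)))), k(cons(0, cons(0, 0)), cons(0, cons(0, 0))))  →  k(pair(pair(c, b), b), k(cons(0, cons(0, 0)), cons(0, cons(0, 0))))   [R3 at 1.2]
4. k(pair(pair(c, b), b), k(cons(0, cons(0, 0)), cons(0, cons(0, 0))))  →  k(pair(pair(c, b), b), cons(0, cons(0, 0)))   [R3 at 2]
5. k(pair(pair(c, b), b), cons(0, cons(0, 0)))  →  pair(pair(c, b), b)   [R3 at ε]

pair(pair(c, b), b)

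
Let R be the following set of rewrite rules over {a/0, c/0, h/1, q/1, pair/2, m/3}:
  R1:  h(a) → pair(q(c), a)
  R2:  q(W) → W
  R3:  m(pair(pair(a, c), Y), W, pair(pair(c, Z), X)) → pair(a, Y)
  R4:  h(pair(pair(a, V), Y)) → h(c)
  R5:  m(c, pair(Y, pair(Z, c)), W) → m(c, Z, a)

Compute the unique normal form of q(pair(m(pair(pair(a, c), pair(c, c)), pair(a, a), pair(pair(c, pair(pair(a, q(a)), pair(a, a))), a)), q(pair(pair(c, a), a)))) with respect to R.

pair(pair(a, pair(c, c)), pair(pair(c, a), a))

1. q(pair(m(pair(pair(a, c), pair(c, c)), pair(a, a), pair(pair(c, pair(pair(a, q(a)), pair(a, a))), a)), q(pair(pair(c, a), a))))  →  pair(m(pair(pair(a, c), pair(c, c)), pair(a, a), pair(pair(c, pair(pair(a, q(a)), pair(a, a))), a)), q(pair(pair(c, a), a)))   [R2 at ε]
2. pair(m(pair(pair(a, c), pair(c, c)), pair(a, a), pair(pair(c, pair(pair(a, q(a)), pair(a, a))), a)), q(pair(pair(c, a), a)))  →  pair(pair(a, pair(c, c)), q(pair(pair(c, a), a)))   [R3 at 1]
3. pair(pair(a, pair(c, c)), q(pair(pair(c, a), a)))  →  pair(pair(a, pair(c, c)), pair(pair(c, a), a))   [R2 at 2]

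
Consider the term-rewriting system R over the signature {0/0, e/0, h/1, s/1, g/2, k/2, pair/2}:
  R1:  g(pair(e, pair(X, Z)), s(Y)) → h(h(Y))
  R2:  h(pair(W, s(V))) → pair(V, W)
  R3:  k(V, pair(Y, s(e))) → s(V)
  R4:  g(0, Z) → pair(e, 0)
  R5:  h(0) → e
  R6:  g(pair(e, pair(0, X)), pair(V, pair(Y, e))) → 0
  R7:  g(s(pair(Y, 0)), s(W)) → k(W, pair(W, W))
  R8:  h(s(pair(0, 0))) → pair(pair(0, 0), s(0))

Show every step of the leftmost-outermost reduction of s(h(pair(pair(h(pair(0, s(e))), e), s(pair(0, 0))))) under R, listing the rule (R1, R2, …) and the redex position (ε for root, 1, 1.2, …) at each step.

1. s(h(pair(pair(h(pair(0, s(e))), e), s(pair(0, 0)))))  →  s(pair(pair(0, 0), pair(h(pair(0, s(e))), e)))   [R2 at 1]
2. s(pair(pair(0, 0), pair(h(pair(0, s(e))), e)))  →  s(pair(pair(0, 0), pair(pair(e, 0), e)))   [R2 at 1.2.1]

s(pair(pair(0, 0), pair(pair(e, 0), e)))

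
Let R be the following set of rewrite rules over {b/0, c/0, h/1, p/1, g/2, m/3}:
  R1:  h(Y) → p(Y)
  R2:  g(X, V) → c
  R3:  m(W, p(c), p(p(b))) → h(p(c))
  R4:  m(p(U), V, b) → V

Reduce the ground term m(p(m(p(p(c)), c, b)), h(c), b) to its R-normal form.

1. m(p(m(p(p(c)), c, b)), h(c), b)  →  h(c)   [R4 at ε]
2. h(c)  →  p(c)   [R1 at ε]

p(c)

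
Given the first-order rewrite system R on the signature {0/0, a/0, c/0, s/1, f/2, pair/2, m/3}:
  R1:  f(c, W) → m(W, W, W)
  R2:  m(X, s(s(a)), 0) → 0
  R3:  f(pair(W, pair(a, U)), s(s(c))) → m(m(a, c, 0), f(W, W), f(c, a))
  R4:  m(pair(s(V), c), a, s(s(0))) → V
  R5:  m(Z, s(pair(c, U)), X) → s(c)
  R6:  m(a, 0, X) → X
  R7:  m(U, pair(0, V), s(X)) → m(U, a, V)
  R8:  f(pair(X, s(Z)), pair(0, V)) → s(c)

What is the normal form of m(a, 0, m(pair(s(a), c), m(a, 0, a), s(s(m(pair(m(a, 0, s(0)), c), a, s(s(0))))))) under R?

a

1. m(a, 0, m(pair(s(a), c), m(a, 0, a), s(s(m(pair(m(a, 0, s(0)), c), a, s(s(0)))))))  →  m(pair(s(a), c), m(a, 0, a), s(s(m(pair(m(a, 0, s(0)), c), a, s(s(0))))))   [R6 at ε]
2. m(pair(s(a), c), m(a, 0, a), s(s(m(pair(m(a, 0, s(0)), c), a, s(s(0))))))  →  m(pair(s(a), c), a, s(s(m(pair(m(a, 0, s(0)), c), a, s(s(0))))))   [R6 at 2]
3. m(pair(s(a), c), a, s(s(m(pair(m(a, 0, s(0)), c), a, s(s(0))))))  →  m(pair(s(a), c), a, s(s(m(pair(s(0), c), a, s(s(0))))))   [R6 at 3.1.1.1.1]
4. m(pair(s(a), c), a, s(s(m(pair(s(0), c), a, s(s(0))))))  →  m(pair(s(a), c), a, s(s(0)))   [R4 at 3.1.1]
5. m(pair(s(a), c), a, s(s(0)))  →  a   [R4 at ε]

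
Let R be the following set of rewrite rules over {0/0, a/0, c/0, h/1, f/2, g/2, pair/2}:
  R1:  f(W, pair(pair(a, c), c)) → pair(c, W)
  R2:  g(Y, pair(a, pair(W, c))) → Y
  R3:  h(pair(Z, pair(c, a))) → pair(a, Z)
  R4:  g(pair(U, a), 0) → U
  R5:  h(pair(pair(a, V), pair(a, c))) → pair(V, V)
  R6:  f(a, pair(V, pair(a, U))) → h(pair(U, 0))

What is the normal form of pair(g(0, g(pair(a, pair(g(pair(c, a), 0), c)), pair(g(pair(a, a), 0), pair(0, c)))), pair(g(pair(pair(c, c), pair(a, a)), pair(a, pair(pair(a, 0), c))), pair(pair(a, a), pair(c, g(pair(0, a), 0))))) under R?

1. pair(g(0, g(pair(a, pair(g(pair(c, a), 0), c)), pair(g(pair(a, a), 0), pair(0, c)))), pair(g(pair(pair(c, c), pair(a, a)), pair(a, pair(pair(a, 0), c))), pair(pair(a, a), pair(c, g(pair(0, a), 0)))))  →  pair(g(0, g(pair(a, pair(c, c)), pair(g(pair(a, a), 0), pair(0, c)))), pair(g(pair(pair(c, c), pair(a, a)), pair(a, pair(pair(a, 0), c))), pair(pair(a, a), pair(c, g(pair(0, a), 0)))))   [R4 at 1.2.1.2.1]
2. pair(g(0, g(pair(a, pair(c, c)), pair(g(pair(a, a), 0), pair(0, c)))), pair(g(pair(pair(c, c), pair(a, a)), pair(a, pair(pair(a, 0), c))), pair(pair(a, a), pair(c, g(pair(0, a), 0)))))  →  pair(g(0, g(pair(a, pair(c, c)), pair(a, pair(0, c)))), pair(g(pair(pair(c, c), pair(a, a)), pair(a, pair(pair(a, 0), c))), pair(pair(a, a), pair(c, g(pair(0, a), 0)))))   [R4 at 1.2.2.1]
3. pair(g(0, g(pair(a, pair(c, c)), pair(a, pair(0, c)))), pair(g(pair(pair(c, c), pair(a, a)), pair(a, pair(pair(a, 0), c))), pair(pair(a, a), pair(c, g(pair(0, a), 0)))))  →  pair(g(0, pair(a, pair(c, c))), pair(g(pair(pair(c, c), pair(a, a)), pair(a, pair(pair(a, 0), c))), pair(pair(a, a), pair(c, g(pair(0, a), 0)))))   [R2 at 1.2]
4. pair(g(0, pair(a, pair(c, c))), pair(g(pair(pair(c, c), pair(a, a)), pair(a, pair(pair(a, 0), c))), pair(pair(a, a), pair(c, g(pair(0, a), 0)))))  →  pair(0, pair(g(pair(pair(c, c), pair(a, a)), pair(a, pair(pair(a, 0), c))), pair(pair(a, a), pair(c, g(pair(0, a), 0)))))   [R2 at 1]
5. pair(0, pair(g(pair(pair(c, c), pair(a, a)), pair(a, pair(pair(a, 0), c))), pair(pair(a, a), pair(c, g(pair(0, a), 0)))))  →  pair(0, pair(pair(pair(c, c), pair(a, a)), pair(pair(a, a), pair(c, g(pair(0, a), 0)))))   [R2 at 2.1]
6. pair(0, pair(pair(pair(c, c), pair(a, a)), pair(pair(a, a), pair(c, g(pair(0, a), 0)))))  →  pair(0, pair(pair(pair(c, c), pair(a, a)), pair(pair(a, a), pair(c, 0))))   [R4 at 2.2.2.2]

pair(0, pair(pair(pair(c, c), pair(a, a)), pair(pair(a, a), pair(c, 0))))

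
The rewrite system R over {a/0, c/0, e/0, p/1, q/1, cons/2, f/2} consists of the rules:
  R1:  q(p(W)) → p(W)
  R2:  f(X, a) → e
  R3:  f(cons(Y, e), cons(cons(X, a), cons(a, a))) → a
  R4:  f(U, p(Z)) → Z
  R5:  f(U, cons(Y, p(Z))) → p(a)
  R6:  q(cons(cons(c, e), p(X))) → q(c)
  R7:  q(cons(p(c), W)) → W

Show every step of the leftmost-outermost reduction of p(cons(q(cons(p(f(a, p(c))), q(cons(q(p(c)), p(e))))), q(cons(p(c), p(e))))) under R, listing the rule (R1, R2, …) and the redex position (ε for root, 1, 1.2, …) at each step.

p(cons(p(e), p(e)))

1. p(cons(q(cons(p(f(a, p(c))), q(cons(q(p(c)), p(e))))), q(cons(p(c), p(e)))))  →  p(cons(q(cons(p(c), q(cons(q(p(c)), p(e))))), q(cons(p(c), p(e)))))   [R4 at 1.1.1.1.1]
2. p(cons(q(cons(p(c), q(cons(q(p(c)), p(e))))), q(cons(p(c), p(e)))))  →  p(cons(q(cons(q(p(c)), p(e))), q(cons(p(c), p(e)))))   [R7 at 1.1]
3. p(cons(q(cons(q(p(c)), p(e))), q(cons(p(c), p(e)))))  →  p(cons(q(cons(p(c), p(e))), q(cons(p(c), p(e)))))   [R1 at 1.1.1.1]
4. p(cons(q(cons(p(c), p(e))), q(cons(p(c), p(e)))))  →  p(cons(p(e), q(cons(p(c), p(e)))))   [R7 at 1.1]
5. p(cons(p(e), q(cons(p(c), p(e)))))  →  p(cons(p(e), p(e)))   [R7 at 1.2]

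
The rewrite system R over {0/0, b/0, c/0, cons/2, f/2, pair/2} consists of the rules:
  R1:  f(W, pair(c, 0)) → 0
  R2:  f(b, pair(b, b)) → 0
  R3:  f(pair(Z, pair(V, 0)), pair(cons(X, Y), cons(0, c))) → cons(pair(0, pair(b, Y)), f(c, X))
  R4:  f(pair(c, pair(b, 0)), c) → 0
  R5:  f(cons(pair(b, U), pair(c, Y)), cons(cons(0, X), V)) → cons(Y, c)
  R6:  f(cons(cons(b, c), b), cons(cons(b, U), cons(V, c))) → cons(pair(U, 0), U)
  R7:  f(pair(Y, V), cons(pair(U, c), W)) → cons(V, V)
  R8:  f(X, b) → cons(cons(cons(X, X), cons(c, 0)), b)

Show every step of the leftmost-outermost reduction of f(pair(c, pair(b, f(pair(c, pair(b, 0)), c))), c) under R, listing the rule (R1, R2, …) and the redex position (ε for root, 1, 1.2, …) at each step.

0

1. f(pair(c, pair(b, f(pair(c, pair(b, 0)), c))), c)  →  f(pair(c, pair(b, 0)), c)   [R4 at 1.2.2]
2. f(pair(c, pair(b, 0)), c)  →  0   [R4 at ε]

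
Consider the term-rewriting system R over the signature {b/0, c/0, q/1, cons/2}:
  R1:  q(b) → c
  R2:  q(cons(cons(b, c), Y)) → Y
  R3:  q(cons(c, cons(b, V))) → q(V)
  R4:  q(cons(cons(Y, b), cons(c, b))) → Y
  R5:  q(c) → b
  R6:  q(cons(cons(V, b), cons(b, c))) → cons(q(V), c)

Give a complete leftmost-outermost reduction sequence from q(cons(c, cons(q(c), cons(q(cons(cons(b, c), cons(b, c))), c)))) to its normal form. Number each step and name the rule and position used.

1. q(cons(c, cons(q(c), cons(q(cons(cons(b, c), cons(b, c))), c))))  →  q(cons(c, cons(b, cons(q(cons(cons(b, c), cons(b, c))), c))))   [R5 at 1.2.1]
2. q(cons(c, cons(b, cons(q(cons(cons(b, c), cons(b, c))), c))))  →  q(cons(q(cons(cons(b, c), cons(b, c))), c))   [R3 at ε]
3. q(cons(q(cons(cons(b, c), cons(b, c))), c))  →  q(cons(cons(b, c), c))   [R2 at 1.1]
4. q(cons(cons(b, c), c))  →  c   [R2 at ε]

c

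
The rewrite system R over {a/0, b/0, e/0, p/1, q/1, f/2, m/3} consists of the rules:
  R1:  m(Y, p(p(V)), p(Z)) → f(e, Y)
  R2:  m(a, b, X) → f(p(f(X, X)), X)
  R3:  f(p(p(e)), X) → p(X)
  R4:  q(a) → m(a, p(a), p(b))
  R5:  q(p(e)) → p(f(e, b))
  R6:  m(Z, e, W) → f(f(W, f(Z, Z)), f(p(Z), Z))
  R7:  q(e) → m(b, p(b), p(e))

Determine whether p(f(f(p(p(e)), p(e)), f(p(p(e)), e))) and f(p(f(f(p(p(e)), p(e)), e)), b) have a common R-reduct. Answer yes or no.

Reduce t₁ = p(f(f(p(p(e)), p(e)), f(p(p(e)), e))):
1. p(f(f(p(p(e)), p(e)), f(p(p(e)), e)))  →  p(f(p(p(e)), f(p(p(e)), e)))   [R3 at 1.1]
2. p(f(p(p(e)), f(p(p(e)), e)))  →  p(p(f(p(p(e)), e)))   [R3 at 1]
3. p(p(f(p(p(e)), e)))  →  p(p(p(e)))   [R3 at 1.1]

Reduce t₂ = f(p(f(f(p(p(e)), p(e)), e)), b):
1. f(p(f(f(p(p(e)), p(e)), e)), b)  →  f(p(f(p(p(e)), e)), b)   [R3 at 1.1.1]
2. f(p(f(p(p(e)), e)), b)  →  f(p(p(e)), b)   [R3 at 1.1]
3. f(p(p(e)), b)  →  p(b)   [R3 at ε]

no — NF(t₁) = p(p(p(e))), NF(t₂) = p(b)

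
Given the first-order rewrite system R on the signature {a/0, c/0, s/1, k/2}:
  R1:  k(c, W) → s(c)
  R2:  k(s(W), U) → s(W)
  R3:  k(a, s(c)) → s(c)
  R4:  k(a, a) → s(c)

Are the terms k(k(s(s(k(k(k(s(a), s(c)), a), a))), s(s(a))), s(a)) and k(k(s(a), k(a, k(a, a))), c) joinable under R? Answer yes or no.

Reduce t₁ = k(k(s(s(k(k(k(s(a), s(c)), a), a))), s(s(a))), s(a)):
1. k(k(s(s(k(k(k(s(a), s(c)), a), a))), s(s(a))), s(a))  →  k(s(s(k(k(k(s(a), s(c)), a), a))), s(a))   [R2 at 1]
2. k(s(s(k(k(k(s(a), s(c)), a), a))), s(a))  →  s(s(k(k(k(s(a), s(c)), a), a)))   [R2 at ε]
3. s(s(k(k(k(s(a), s(c)), a), a)))  →  s(s(k(k(s(a), a), a)))   [R2 at 1.1.1.1]
4. s(s(k(k(s(a), a), a)))  →  s(s(k(s(a), a)))   [R2 at 1.1.1]
5. s(s(k(s(a), a)))  →  s(s(s(a)))   [R2 at 1.1]

Reduce t₂ = k(k(s(a), k(a, k(a, a))), c):
1. k(k(s(a), k(a, k(a, a))), c)  →  k(s(a), c)   [R2 at 1]
2. k(s(a), c)  →  s(a)   [R2 at ε]

no — NF(t₁) = s(s(s(a))), NF(t₂) = s(a)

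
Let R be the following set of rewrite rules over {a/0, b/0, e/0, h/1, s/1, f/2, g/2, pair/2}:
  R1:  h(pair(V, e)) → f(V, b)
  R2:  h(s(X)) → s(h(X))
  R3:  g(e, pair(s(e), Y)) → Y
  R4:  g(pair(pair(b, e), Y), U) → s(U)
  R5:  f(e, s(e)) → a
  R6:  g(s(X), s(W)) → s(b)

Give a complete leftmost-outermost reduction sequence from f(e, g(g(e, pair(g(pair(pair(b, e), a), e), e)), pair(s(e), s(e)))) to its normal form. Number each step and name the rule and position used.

a

1. f(e, g(g(e, pair(g(pair(pair(b, e), a), e), e)), pair(s(e), s(e))))  →  f(e, g(g(e, pair(s(e), e)), pair(s(e), s(e))))   [R4 at 2.1.2.1]
2. f(e, g(g(e, pair(s(e), e)), pair(s(e), s(e))))  →  f(e, g(e, pair(s(e), s(e))))   [R3 at 2.1]
3. f(e, g(e, pair(s(e), s(e))))  →  f(e, s(e))   [R3 at 2]
4. f(e, s(e))  →  a   [R5 at ε]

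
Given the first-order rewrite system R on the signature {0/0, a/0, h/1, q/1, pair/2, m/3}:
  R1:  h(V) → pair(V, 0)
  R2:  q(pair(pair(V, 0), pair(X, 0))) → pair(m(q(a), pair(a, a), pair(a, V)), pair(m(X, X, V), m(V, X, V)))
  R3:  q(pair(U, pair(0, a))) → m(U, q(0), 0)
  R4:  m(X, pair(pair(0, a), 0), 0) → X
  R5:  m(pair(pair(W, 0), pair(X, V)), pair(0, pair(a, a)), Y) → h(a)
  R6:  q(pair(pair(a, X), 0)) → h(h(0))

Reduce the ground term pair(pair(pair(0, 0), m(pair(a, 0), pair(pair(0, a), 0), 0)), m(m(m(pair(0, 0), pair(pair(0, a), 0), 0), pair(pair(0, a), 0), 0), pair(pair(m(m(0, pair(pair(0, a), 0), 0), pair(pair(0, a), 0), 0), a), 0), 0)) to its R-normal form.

pair(pair(pair(0, 0), pair(a, 0)), pair(0, 0))

1. pair(pair(pair(0, 0), m(pair(a, 0), pair(pair(0, a), 0), 0)), m(m(m(pair(0, 0), pair(pair(0, a), 0), 0), pair(pair(0, a), 0), 0), pair(pair(m(m(0, pair(pair(0, a), 0), 0), pair(pair(0, a), 0), 0), a), 0), 0))  →  pair(pair(pair(0, 0), pair(a, 0)), m(m(m(pair(0, 0), pair(pair(0, a), 0), 0), pair(pair(0, a), 0), 0), pair(pair(m(m(0, pair(pair(0, a), 0), 0), pair(pair(0, a), 0), 0), a), 0), 0))   [R4 at 1.2]
2. pair(pair(pair(0, 0), pair(a, 0)), m(m(m(pair(0, 0), pair(pair(0, a), 0), 0), pair(pair(0, a), 0), 0), pair(pair(m(m(0, pair(pair(0, a), 0), 0), pair(pair(0, a), 0), 0), a), 0), 0))  →  pair(pair(pair(0, 0), pair(a, 0)), m(m(pair(0, 0), pair(pair(0, a), 0), 0), pair(pair(m(m(0, pair(pair(0, a), 0), 0), pair(pair(0, a), 0), 0), a), 0), 0))   [R4 at 2.1]
3. pair(pair(pair(0, 0), pair(a, 0)), m(m(pair(0, 0), pair(pair(0, a), 0), 0), pair(pair(m(m(0, pair(pair(0, a), 0), 0), pair(pair(0, a), 0), 0), a), 0), 0))  →  pair(pair(pair(0, 0), pair(a, 0)), m(pair(0, 0), pair(pair(m(m(0, pair(pair(0, a), 0), 0), pair(pair(0, a), 0), 0), a), 0), 0))   [R4 at 2.1]
4. pair(pair(pair(0, 0), pair(a, 0)), m(pair(0, 0), pair(pair(m(m(0, pair(pair(0, a), 0), 0), pair(pair(0, a), 0), 0), a), 0), 0))  →  pair(pair(pair(0, 0), pair(a, 0)), m(pair(0, 0), pair(pair(m(0, pair(pair(0, a), 0), 0), a), 0), 0))   [R4 at 2.2.1.1]
5. pair(pair(pair(0, 0), pair(a, 0)), m(pair(0, 0), pair(pair(m(0, pair(pair(0, a), 0), 0), a), 0), 0))  →  pair(pair(pair(0, 0), pair(a, 0)), m(pair(0, 0), pair(pair(0, a), 0), 0))   [R4 at 2.2.1.1]
6. pair(pair(pair(0, 0), pair(a, 0)), m(pair(0, 0), pair(pair(0, a), 0), 0))  →  pair(pair(pair(0, 0), pair(a, 0)), pair(0, 0))   [R4 at 2]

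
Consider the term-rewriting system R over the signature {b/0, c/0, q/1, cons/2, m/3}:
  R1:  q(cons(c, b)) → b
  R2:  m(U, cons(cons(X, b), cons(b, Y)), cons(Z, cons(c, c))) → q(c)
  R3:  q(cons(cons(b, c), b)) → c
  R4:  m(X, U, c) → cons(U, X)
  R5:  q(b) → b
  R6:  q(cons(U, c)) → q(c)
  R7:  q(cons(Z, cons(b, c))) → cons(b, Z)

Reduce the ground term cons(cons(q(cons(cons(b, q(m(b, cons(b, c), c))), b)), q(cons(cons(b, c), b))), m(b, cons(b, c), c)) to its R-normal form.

cons(cons(c, c), cons(cons(b, c), b))

1. cons(cons(q(cons(cons(b, q(m(b, cons(b, c), c))), b)), q(cons(cons(b, c), b))), m(b, cons(b, c), c))  →  cons(cons(q(cons(cons(b, q(cons(cons(b, c), b))), b)), q(cons(cons(b, c), b))), m(b, cons(b, c), c))   [R4 at 1.1.1.1.2.1]
2. cons(cons(q(cons(cons(b, q(cons(cons(b, c), b))), b)), q(cons(cons(b, c), b))), m(b, cons(b, c), c))  →  cons(cons(q(cons(cons(b, c), b)), q(cons(cons(b, c), b))), m(b, cons(b, c), c))   [R3 at 1.1.1.1.2]
3. cons(cons(q(cons(cons(b, c), b)), q(cons(cons(b, c), b))), m(b, cons(b, c), c))  →  cons(cons(c, q(cons(cons(b, c), b))), m(b, cons(b, c), c))   [R3 at 1.1]
4. cons(cons(c, q(cons(cons(b, c), b))), m(b, cons(b, c), c))  →  cons(cons(c, c), m(b, cons(b, c), c))   [R3 at 1.2]
5. cons(cons(c, c), m(b, cons(b, c), c))  →  cons(cons(c, c), cons(cons(b, c), b))   [R4 at 2]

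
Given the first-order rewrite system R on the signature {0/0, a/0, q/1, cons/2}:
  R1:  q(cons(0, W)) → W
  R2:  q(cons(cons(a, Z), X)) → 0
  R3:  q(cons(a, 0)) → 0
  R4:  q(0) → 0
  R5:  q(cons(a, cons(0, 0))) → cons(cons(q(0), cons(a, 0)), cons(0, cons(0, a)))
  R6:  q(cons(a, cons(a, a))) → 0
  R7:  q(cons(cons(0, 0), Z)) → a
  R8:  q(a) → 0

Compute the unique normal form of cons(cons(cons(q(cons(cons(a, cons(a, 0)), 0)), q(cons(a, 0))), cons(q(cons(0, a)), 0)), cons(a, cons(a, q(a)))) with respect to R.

cons(cons(cons(0, 0), cons(a, 0)), cons(a, cons(a, 0)))

1. cons(cons(cons(q(cons(cons(a, cons(a, 0)), 0)), q(cons(a, 0))), cons(q(cons(0, a)), 0)), cons(a, cons(a, q(a))))  →  cons(cons(cons(0, q(cons(a, 0))), cons(q(cons(0, a)), 0)), cons(a, cons(a, q(a))))   [R2 at 1.1.1]
2. cons(cons(cons(0, q(cons(a, 0))), cons(q(cons(0, a)), 0)), cons(a, cons(a, q(a))))  →  cons(cons(cons(0, 0), cons(q(cons(0, a)), 0)), cons(a, cons(a, q(a))))   [R3 at 1.1.2]
3. cons(cons(cons(0, 0), cons(q(cons(0, a)), 0)), cons(a, cons(a, q(a))))  →  cons(cons(cons(0, 0), cons(a, 0)), cons(a, cons(a, q(a))))   [R1 at 1.2.1]
4. cons(cons(cons(0, 0), cons(a, 0)), cons(a, cons(a, q(a))))  →  cons(cons(cons(0, 0), cons(a, 0)), cons(a, cons(a, 0)))   [R8 at 2.2.2]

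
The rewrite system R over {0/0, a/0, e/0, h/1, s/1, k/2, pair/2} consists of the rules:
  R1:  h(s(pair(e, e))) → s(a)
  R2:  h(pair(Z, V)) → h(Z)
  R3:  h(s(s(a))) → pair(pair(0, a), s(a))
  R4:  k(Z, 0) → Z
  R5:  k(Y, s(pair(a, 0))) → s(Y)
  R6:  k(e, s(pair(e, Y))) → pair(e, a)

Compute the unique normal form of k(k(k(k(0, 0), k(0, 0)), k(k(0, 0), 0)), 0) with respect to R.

0

1. k(k(k(k(0, 0), k(0, 0)), k(k(0, 0), 0)), 0)  →  k(k(k(0, 0), k(0, 0)), k(k(0, 0), 0))   [R4 at ε]
2. k(k(k(0, 0), k(0, 0)), k(k(0, 0), 0))  →  k(k(0, k(0, 0)), k(k(0, 0), 0))   [R4 at 1.1]
3. k(k(0, k(0, 0)), k(k(0, 0), 0))  →  k(k(0, 0), k(k(0, 0), 0))   [R4 at 1.2]
4. k(k(0, 0), k(k(0, 0), 0))  →  k(0, k(k(0, 0), 0))   [R4 at 1]
5. k(0, k(k(0, 0), 0))  →  k(0, k(0, 0))   [R4 at 2]
6. k(0, k(0, 0))  →  k(0, 0)   [R4 at 2]
7. k(0, 0)  →  0   [R4 at ε]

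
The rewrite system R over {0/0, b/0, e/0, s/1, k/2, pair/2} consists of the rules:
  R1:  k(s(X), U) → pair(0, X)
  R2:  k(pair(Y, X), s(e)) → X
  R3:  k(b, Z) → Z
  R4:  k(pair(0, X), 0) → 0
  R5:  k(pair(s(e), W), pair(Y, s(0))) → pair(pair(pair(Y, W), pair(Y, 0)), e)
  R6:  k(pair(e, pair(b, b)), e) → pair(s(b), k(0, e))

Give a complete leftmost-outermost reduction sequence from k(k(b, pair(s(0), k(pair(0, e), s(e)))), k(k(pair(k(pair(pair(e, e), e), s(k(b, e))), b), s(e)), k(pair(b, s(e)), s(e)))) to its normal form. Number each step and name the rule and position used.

e

1. k(k(b, pair(s(0), k(pair(0, e), s(e)))), k(k(pair(k(pair(pair(e, e), e), s(k(b, e))), b), s(e)), k(pair(b, s(e)), s(e))))  →  k(pair(s(0), k(pair(0, e), s(e))), k(k(pair(k(pair(pair(e, e), e), s(k(b, e))), b), s(e)), k(pair(b, s(e)), s(e))))   [R3 at 1]
2. k(pair(s(0), k(pair(0, e), s(e))), k(k(pair(k(pair(pair(e, e), e), s(k(b, e))), b), s(e)), k(pair(b, s(e)), s(e))))  →  k(pair(s(0), e), k(k(pair(k(pair(pair(e, e), e), s(k(b, e))), b), s(e)), k(pair(b, s(e)), s(e))))   [R2 at 1.2]
3. k(pair(s(0), e), k(k(pair(k(pair(pair(e, e), e), s(k(b, e))), b), s(e)), k(pair(b, s(e)), s(e))))  →  k(pair(s(0), e), k(b, k(pair(b, s(e)), s(e))))   [R2 at 2.1]
4. k(pair(s(0), e), k(b, k(pair(b, s(e)), s(e))))  →  k(pair(s(0), e), k(pair(b, s(e)), s(e)))   [R3 at 2]
5. k(pair(s(0), e), k(pair(b, s(e)), s(e)))  →  k(pair(s(0), e), s(e))   [R2 at 2]
6. k(pair(s(0), e), s(e))  →  e   [R2 at ε]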